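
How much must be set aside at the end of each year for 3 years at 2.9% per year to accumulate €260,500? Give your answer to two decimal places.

FV-annuity factor = 3.087841; PMT = 260500 / 3.087841 = 84,363.1521

€84,363.15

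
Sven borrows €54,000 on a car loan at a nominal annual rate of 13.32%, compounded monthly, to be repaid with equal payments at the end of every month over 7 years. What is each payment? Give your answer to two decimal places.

Periodic rate i = 0.1332/12 = 0.0111; n = 7 × 12 = 84 periods.
Annuity-PV factor = 54.447295; PMT = 54000 / 54.447295 = 991.7848

€991.78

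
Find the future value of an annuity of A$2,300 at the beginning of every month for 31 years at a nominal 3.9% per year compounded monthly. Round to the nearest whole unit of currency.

With 12 periods per year: i = 0.00325, n = 372.
Accumulation factor s(372|0.00325) × (1+i) = 723.442571; FV = 2300 × 723.442571 = 1,663,917.9139
(annuity-due: payments at period start, so ×(1+i).)

A$1,663,918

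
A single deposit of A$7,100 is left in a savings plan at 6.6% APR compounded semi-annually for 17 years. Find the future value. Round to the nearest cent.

i = 0.066/2 = 0.033 per half-year; n = 17·2 = 34.
7,100 × (1+0.033)^34 = 7,100 × 3.015858 = 21,412.5939

A$21,412.59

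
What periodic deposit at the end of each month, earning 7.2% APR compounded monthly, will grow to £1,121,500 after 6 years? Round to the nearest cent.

Periodic rate i = 0.072/12 = 0.006; n = 6 × 12 = 72 periods.
FV-annuity factor = 89.724679; PMT = 1.1215e+06 / 89.724679 = 12,499.3482

£12,499.35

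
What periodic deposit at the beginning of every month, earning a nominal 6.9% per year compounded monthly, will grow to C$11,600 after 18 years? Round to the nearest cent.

With 12 periods per year: i = 0.00575, n = 216.
FV-annuity factor × (1+i) = 428.578384; PMT = 11600 / 428.578384 = 27.0662

C$27.07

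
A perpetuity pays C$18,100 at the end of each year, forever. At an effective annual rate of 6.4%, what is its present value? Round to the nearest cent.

PV = PMT / i = 18100 / 0.064 = 282,812.5000

C$282,812.50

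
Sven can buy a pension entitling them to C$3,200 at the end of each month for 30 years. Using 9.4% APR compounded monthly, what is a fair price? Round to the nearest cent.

Periodic rate i = 0.094/12 = 0.00783333; n = 30 × 12 = 360 periods.
PV = 3200 × [1 − (1+0.00783333)^(−360)] / 0.00783333 = 3200 × 119.966236 = 383,891.9556

C$383,891.96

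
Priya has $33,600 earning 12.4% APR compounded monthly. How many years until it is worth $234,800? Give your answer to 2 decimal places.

Periodic rate i = 0.124/12 = 0.0103333.
(1+i)^n = 234800/33600 = 6.98810, so n = ln 6.98810 / ln 1.01033 = 189.1196 months
= 189.1196/12 years

15.76 years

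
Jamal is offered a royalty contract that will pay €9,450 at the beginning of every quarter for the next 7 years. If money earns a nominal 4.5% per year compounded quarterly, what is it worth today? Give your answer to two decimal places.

i = 0.045/4 = 0.01125 per quarter; n = 7·4 = 28.
PV = 9450 × [1 − (1+0.01125)^(−28)] / 0.01125 × (1+i) = 9450 × 24.173506 = 228,439.6315
Payments are at the start of each period, so multiply by (1+i).

€228,439.63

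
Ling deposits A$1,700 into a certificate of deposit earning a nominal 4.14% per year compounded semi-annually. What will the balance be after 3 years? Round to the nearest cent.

i = 0.0414/2 = 0.0207 per half-year; n = 3·2 = 6.
FV = 1,700 × (1 + 0.0207)^6 = 1,922.3728

A$1,922.37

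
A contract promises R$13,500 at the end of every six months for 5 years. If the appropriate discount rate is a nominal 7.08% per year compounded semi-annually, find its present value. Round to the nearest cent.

Periodic rate i = 0.0708/2 = 0.0354; n = 5 × 2 = 10 periods.
PV = PMT · [1 − (1+i)^(−n)] / i = 13500 · 8.299863 = 112,048.1521

R$112,048.15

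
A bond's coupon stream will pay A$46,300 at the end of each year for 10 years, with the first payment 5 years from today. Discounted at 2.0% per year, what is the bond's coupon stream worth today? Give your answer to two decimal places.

A$384,221.48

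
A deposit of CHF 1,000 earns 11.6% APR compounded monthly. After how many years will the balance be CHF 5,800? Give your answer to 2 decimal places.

Periodic rate i = 0.116/12 = 0.00966667.
n = ln(5800/1000) / ln(1+0.00966667) = ln(5.80000) / 0.009620 = 182.7249 months
= 182.7249/12 years

15.23 years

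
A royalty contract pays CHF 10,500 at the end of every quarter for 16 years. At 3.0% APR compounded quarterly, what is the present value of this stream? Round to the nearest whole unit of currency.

CHF 532,150

Periodic rate i = 0.03/4 = 0.0075; n = 16 × 4 = 64 periods.
PV = PMT · [1 − (1+i)^(−n)] / i = 10500 · 50.680979 = 532,150.2801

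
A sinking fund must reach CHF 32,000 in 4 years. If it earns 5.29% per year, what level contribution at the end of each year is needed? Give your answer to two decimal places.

CHF 7,392.45

FV-annuity factor = 4.328742; PMT = 32000 / 4.328742 = 7,392.4485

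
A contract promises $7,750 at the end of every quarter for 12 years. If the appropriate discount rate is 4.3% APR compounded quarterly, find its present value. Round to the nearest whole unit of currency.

$289,418

Periodic rate i = 0.043/4 = 0.01075; n = 12 × 4 = 48 periods.
Annuity factor a(48|0.01075) = 37.344242; PV = 7750 × 37.344242 = 289,417.8745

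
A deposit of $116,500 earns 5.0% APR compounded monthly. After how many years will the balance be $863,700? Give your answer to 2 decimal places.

Periodic rate i = 0.05/12 = 0.00416667.
n = ln(863700/116500) / ln(1+0.00416667) = ln(7.41373) / 0.004158 = 481.8012 months
= 481.8012/12 years

40.15 years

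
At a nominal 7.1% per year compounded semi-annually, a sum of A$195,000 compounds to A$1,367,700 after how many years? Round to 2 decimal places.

27.92 years

Periodic rate i = 0.071/2 = 0.0355.
n = ln(1.3677e+06/195000) / ln(1+0.0355) = ln(7.01385) / 0.034884 = 55.8383 half-years
= 55.8383/2 years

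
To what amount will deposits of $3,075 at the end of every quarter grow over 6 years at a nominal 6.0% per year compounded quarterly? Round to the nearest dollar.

With 4 periods per year: i = 0.015, n = 24.
FV = 3075 × [(1+0.015)^24 − 1] / 0.015 = 3075 × 28.633521 = 88,048.0764

$88,048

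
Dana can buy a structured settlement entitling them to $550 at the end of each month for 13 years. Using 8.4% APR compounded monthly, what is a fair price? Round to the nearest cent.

$52,106.71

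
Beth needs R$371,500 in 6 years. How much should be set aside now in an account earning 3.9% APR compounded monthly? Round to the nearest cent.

With 12 periods per year: i = 0.00325, n = 72.
PV = FV·(1+i)^(−n) = 371,500 × 0.791662 = 294,102.4842

R$294,102.48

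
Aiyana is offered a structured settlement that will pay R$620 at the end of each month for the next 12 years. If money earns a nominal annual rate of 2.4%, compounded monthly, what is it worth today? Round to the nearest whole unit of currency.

Periodic rate i = 0.024/12 = 0.002; n = 12 × 12 = 144 periods.
Annuity factor a(144|0.002) = 125.011366; PV = 620 × 125.011366 = 77,507.0472

R$77,507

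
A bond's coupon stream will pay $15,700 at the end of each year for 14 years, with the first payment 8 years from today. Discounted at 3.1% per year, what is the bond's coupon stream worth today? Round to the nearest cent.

PV at t=7 (ordinary 14-year annuity): 15700 × a(14|0.031) = 15700 × 11.219457 = 176,145.4746
PV₀ = 176,145.4746 / (1+0.031)^7 = 176,145.4746 / 1.238257 = 142,252.8031

$142,252.80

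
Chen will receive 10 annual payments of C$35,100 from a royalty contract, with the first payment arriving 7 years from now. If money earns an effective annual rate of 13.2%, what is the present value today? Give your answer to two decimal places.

C$89,797.59

Value one period before first payment (t=6): 35100 × [1 − (1+0.132)^(−10)] / 0.132 = 35100 × 5.383146 = 188,948.4073
Discount back 6 years: 188,948.4073 × (1+0.132)^(−6) = 188,948.4073 × 0.475249 = 89,797.5886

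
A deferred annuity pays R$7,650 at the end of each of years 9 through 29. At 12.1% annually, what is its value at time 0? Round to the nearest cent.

R$23,050.00

PV at t=8 (ordinary 21-year annuity): 7650 × a(21|0.121) = 7650 × 7.513710 = 57,479.8842
Discount back 8 years: 57,479.8842 × (1+0.121)^(−8) = 57,479.8842 × 0.401010 = 23,050.0029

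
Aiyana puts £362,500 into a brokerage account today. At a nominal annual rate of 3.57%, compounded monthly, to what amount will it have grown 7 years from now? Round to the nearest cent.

£465,240.04

i = 0.0357/12 = 0.002975 per month; n = 7·12 = 84.
362,500 × (1+0.002975)^84 = 362,500 × 1.283421 = 465,240.0382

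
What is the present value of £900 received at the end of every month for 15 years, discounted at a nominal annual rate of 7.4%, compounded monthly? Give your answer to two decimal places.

£97,683.93

With 12 periods per year: i = 0.00616667, n = 180.
Annuity factor a(180|0.00616667) = 108.537701; PV = 900 × 108.537701 = 97,683.9308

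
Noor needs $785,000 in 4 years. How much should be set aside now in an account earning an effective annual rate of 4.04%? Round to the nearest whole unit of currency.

$669,990

PV = FV·(1+i)^(−n) = 785,000 × 0.853490 = 669,989.9414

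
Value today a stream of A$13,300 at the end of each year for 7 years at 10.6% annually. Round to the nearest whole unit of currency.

A$63,491

Annuity factor a(7|0.106) = 4.773723; PV = 13300 × 4.773723 = 63,490.5114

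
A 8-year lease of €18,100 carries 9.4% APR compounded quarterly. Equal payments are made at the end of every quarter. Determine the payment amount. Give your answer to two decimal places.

With 4 periods per year: i = 0.0235, n = 32.
Annuity-PV factor = 22.317361; PMT = 18100 / 22.317361 = 811.0278

€811.03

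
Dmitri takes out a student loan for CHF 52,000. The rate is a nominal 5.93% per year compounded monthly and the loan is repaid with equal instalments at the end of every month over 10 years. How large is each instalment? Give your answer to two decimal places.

Periodic rate i = 0.0593/12 = 0.00494167; n = 10 × 12 = 120 periods.
Annuity-PV factor = 90.359292; PMT = 52000 / 90.359292 = 575.4804

CHF 575.48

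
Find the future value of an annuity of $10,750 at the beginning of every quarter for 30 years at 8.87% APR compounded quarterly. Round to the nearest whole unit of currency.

$6,392,589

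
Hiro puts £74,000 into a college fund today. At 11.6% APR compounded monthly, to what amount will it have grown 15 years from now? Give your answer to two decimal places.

£418,095.09

Periodic rate i = 0.116/12 = 0.00966667; n = 15 × 12 = 180 periods.
FV = PV·(1+i)^n = 74,000 × 5.649934 = 418,095.0927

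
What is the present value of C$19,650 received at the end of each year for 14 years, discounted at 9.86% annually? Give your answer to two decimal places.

C$145,866.69

Annuity factor a(14|0.0986) = 7.423241; PV = 19650 × 7.423241 = 145,866.6867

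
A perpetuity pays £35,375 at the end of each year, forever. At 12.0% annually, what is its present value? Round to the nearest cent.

PV = PMT / i = 35375 / 0.12 = 294,791.6667

£294,791.67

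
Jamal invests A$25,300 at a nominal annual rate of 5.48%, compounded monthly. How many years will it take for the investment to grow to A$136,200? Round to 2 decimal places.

30.79 years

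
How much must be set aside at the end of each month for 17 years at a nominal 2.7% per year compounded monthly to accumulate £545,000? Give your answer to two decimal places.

£2,108.14

With 12 periods per year: i = 0.00225, n = 204.
PMT = 545000 / ( [(1+0.00225)^204 − 1] / 0.00225 ) = 545000 / 258.522213 = 2,108.1361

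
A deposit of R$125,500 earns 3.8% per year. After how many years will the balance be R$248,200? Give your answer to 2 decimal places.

18.28 years

n = ln(248200/125500) / ln(1+0.038) = ln(1.97769) / 0.037296 = 18.2843 years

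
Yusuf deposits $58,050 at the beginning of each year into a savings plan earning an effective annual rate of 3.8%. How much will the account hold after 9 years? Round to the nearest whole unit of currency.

Accumulation factor s(9|0.038) × (1+i) = 10.895346; FV = 58050 × 10.895346 = 632,474.8109
Payments are at the start of each period, so multiply by (1+i).

$632,475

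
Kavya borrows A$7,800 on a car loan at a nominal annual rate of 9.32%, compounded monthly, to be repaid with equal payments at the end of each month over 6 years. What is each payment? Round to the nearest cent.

With 12 periods per year: i = 0.00776667, n = 72.
Annuity-PV factor = 54.991086; PMT = 7800 / 54.991086 = 141.8412

A$141.84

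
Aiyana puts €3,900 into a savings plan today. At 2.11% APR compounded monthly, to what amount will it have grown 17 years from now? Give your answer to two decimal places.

€5,580.96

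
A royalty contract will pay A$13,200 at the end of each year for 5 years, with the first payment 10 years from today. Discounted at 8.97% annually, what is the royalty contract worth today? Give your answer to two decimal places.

PV at t=9 (ordinary 5-year annuity): 13200 × a(5|0.0897) = 13200 × 3.892681 = 51,383.3874
PV₀ = 51,383.3874 / (1+0.0897)^9 = 51,383.3874 / 2.166519 = 23,717.0229

A$23,717.02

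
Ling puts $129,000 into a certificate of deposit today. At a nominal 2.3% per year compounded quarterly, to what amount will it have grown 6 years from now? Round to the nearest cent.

Periodic rate i = 0.023/4 = 0.00575; n = 6 × 4 = 24 periods.
FV = 129,000 × (1 + 0.00575)^24 = 148,030.3276

$148,030.33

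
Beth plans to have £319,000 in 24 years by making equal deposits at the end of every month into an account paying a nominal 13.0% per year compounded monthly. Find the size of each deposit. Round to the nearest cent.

With 12 periods per year: i = 0.0108333, n = 288.
FV-annuity factor = 1963.344717; PMT = 319000 / 1963.344717 = 162.4778

£162.48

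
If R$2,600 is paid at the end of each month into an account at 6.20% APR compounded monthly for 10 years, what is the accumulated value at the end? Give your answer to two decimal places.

R$430,742.79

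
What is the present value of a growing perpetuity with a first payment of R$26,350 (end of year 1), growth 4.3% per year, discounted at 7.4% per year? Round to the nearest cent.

PV = PMT / (i − g) = 26350 / (0.074 − 0.043) = 26350 / 0.031000 = 850,000.0000

R$850,000.00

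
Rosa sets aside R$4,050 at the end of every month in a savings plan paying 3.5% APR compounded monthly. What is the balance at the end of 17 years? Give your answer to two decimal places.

i = 0.035/12 = 0.00291667 per month; n = 17·12 = 204.
FV = 4050 × [(1+0.00291667)^204 − 1] / 0.00291667 = 4050 × 278.215370 = 1,126,772.2472

R$1,126,772.25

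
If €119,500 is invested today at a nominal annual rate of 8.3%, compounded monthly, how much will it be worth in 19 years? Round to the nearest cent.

With 12 periods per year: i = 0.00691667, n = 228.
119,500 × (1+0.00691667)^228 = 119,500 × 4.814206 = 575,297.6724

€575,297.67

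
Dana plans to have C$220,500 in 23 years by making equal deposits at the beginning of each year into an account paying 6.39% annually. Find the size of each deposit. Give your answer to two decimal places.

C$4,195.80

FV-annuity factor × (1+i) = 52.552533; PMT = 220500 / 52.552533 = 4,195.8015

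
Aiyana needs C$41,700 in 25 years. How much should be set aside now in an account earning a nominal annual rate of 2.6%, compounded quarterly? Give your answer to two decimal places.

With 4 periods per year: i = 0.0065, n = 100.
PV = FV·(1+i)^(−n) = 41,700 × 0.523145 = 21,815.1464

C$21,815.15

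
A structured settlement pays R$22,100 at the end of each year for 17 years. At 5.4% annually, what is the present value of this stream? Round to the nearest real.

R$241,877

PV = 22100 × [1 − (1+0.054)^(−17)] / 0.054 = 22100 × 10.944683 = 241,877.4997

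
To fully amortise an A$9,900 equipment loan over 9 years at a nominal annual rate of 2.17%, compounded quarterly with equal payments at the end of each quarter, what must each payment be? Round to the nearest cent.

A$303.47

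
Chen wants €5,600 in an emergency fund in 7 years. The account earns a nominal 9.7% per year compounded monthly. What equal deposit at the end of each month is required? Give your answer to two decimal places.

i = 0.097/12 = 0.00808333 per month; n = 7·12 = 84.
PMT = 5600 / ( [(1+0.00808333)^84 − 1] / 0.00808333 ) = 5600 / 119.570683 = 46.8342

€46.83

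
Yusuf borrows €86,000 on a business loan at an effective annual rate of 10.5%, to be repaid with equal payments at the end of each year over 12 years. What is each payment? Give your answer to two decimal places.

€12,932.40

PMT = 86000 / ( [1 − (1+0.105)^(−12)] / 0.105 ) = 86000 / 6.649964 = 12,932.4001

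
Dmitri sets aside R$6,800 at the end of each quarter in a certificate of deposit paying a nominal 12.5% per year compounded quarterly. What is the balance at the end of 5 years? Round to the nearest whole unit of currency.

With 4 periods per year: i = 0.03125, n = 20.
FV = PMT · [(1+i)^n − 1] / i = 6800 · 27.214656 = 185,059.6597

R$185,060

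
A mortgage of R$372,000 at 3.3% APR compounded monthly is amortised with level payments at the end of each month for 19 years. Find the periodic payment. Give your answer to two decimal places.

i = 0.033/12 = 0.00275 per month; n = 19·12 = 228.
Annuity-PV factor = 169.217501; PMT = 372000 / 169.217501 = 2,198.3542

R$2,198.35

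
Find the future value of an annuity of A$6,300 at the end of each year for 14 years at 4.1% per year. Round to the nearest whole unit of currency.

A$116,033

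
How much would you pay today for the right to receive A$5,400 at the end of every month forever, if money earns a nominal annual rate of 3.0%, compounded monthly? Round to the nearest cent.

A$2,160,000.00

Periodic rate i = 0.03/12 = 0.0025.
PV = PMT / i = 5400 / 0.0025 = 2,160,000.0000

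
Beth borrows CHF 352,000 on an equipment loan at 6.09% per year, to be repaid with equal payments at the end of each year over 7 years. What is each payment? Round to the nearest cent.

CHF 63,257.38

PMT = 352000 / ( [1 − (1+0.0609)^(−7)] / 0.0609 ) = 352000 / 5.564568 = 63,257.3808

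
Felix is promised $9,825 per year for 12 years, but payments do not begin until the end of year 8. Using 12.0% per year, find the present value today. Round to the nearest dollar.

$27,530

PV at t=7 (ordinary 12-year annuity): 9825 × a(12|0.12) = 9825 × 6.194374 = 60,859.7268
Discount back 7 years: 60,859.7268 × (1+0.12)^(−7) = 60,859.7268 × 0.452349 = 27,529.8496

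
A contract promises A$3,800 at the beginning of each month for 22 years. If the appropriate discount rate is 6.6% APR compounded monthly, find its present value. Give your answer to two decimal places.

A$531,428.26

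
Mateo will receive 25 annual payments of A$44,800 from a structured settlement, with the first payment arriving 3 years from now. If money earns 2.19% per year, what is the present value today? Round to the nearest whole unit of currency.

Value one period before first payment (t=2): 44800 × [1 − (1+0.0219)^(−25)] / 0.0219 = 44800 × 19.094893 = 855,451.2083
Discount back 2 years: 855,451.2083 × (1+0.0219)^(−2) = 855,451.2083 × 0.957598 = 819,178.3121

A$819,178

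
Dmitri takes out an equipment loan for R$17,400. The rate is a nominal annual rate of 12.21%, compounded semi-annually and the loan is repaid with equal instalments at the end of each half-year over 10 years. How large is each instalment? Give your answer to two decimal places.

With 2 periods per year: i = 0.06105, n = 20.
Annuity-PV factor = 11.372789; PMT = 17400 / 11.372789 = 1,529.9678

R$1,529.97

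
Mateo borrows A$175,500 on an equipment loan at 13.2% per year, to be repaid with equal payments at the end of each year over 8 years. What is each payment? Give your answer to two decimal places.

A$36,822.62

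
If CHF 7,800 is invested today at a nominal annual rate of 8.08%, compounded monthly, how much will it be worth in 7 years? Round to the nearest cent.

Periodic rate i = 0.0808/12 = 0.00673333; n = 7 × 12 = 84 periods.
FV = 7,800 × (1 + 0.00673333)^84 = 13,705.9227

CHF 13,705.92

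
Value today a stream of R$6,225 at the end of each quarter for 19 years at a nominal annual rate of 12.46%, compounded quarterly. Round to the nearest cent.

With 4 periods per year: i = 0.03115, n = 76.
Annuity factor a(76|0.03115) = 28.983253; PV = 6225 × 28.983253 = 180,420.7484

R$180,420.75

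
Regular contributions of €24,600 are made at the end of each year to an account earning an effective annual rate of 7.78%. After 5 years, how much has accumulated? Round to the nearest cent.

FV = PMT · [(1+i)^n − 1] / i = 24600 · 5.840920 = 143,686.6220

€143,686.62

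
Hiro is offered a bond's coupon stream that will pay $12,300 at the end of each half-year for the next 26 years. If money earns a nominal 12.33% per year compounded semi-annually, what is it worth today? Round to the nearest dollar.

$190,623

With 2 periods per year: i = 0.06165, n = 52.
Annuity factor a(52|0.06165) = 15.497770; PV = 12300 × 15.497770 = 190,622.5767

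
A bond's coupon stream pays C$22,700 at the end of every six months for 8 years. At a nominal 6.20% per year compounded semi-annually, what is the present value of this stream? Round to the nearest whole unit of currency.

C$282,969

With 2 periods per year: i = 0.031, n = 16.
PV = PMT · [1 − (1+i)^(−n)] / i = 22700 · 12.465610 = 282,969.3407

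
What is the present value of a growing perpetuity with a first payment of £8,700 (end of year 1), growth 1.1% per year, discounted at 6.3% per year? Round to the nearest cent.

£167,307.69

PV = PMT / (i − g) = 8700 / (0.063 − 0.011) = 8700 / 0.052000 = 167,307.6923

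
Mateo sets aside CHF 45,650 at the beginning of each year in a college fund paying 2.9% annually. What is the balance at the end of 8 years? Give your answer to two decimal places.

Accumulation factor s(8|0.029) × (1+i) = 9.117808; FV = 45650 × 9.117808 = 416,227.9295
Payments are at the start of each period, so multiply by (1+i).

CHF 416,227.93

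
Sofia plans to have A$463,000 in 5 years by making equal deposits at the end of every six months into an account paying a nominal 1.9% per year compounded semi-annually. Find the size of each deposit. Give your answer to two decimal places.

A$44,354.98

Periodic rate i = 0.019/2 = 0.0095; n = 5 × 2 = 10 periods.
PMT = 463000 / ( [(1+0.0095)^10 − 1] / 0.0095 ) = 463000 / 10.438512 = 44,354.9804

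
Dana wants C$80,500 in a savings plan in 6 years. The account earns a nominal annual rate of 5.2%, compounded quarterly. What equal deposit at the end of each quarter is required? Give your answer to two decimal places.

Periodic rate i = 0.052/4 = 0.013; n = 6 × 4 = 24 periods.
PMT = 80500 / ( [(1+0.013)^24 − 1] / 0.013 ) = 80500 / 27.954667 = 2,879.6623

C$2,879.66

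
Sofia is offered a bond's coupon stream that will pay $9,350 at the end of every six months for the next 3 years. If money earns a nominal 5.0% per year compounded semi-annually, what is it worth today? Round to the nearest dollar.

$51,501

Periodic rate i = 0.05/2 = 0.025; n = 3 × 2 = 6 periods.
Annuity factor a(6|0.025) = 5.508125; PV = 9350 × 5.508125 = 51,500.9721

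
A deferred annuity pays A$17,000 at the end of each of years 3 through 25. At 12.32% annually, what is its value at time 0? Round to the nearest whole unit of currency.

A$101,818

PV at t=2 (ordinary 23-year annuity): 17000 × a(23|0.1232) = 17000 × 7.555995 = 128,451.9178
Discount back 2 years: 128,451.9178 × (1+0.1232)^(−2) = 128,451.9178 × 0.792658 = 101,818.4316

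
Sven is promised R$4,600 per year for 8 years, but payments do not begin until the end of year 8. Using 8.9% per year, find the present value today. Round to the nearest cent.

Value one period before first payment (t=7): 4600 × [1 − (1+0.089)^(−8)] / 0.089 = 4600 × 5.555450 = 25,555.0697
Discount back 7 years: 25,555.0697 × (1+0.089)^(−7) = 25,555.0697 × 0.550560 = 14,069.6052

R$14,069.61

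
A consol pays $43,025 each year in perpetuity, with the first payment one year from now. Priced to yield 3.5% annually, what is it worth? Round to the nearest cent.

PV = C/r = 43025/0.035 = 1,229,285.7143

$1,229,285.71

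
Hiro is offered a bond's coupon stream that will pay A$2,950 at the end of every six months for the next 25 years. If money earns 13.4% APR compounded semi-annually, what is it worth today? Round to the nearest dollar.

Periodic rate i = 0.134/2 = 0.067; n = 25 × 2 = 50 periods.
PV = PMT · [1 − (1+i)^(−n)] / i = 2950 · 14.342325 = 42,309.8595

A$42,310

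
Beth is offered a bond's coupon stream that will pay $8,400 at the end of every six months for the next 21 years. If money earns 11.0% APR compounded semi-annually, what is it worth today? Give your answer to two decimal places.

$136,609.19

Periodic rate i = 0.11/2 = 0.055; n = 21 × 2 = 42 periods.
Annuity factor a(42|0.055) = 16.262999; PV = 8400 × 16.262999 = 136,609.1933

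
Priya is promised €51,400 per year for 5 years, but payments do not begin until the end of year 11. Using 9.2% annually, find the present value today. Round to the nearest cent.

€82,489.22

Value one period before first payment (t=10): 51400 × [1 − (1+0.092)^(−5)] / 0.092 = 51400 × 3.869550 = 198,894.8728
PV₀ = 198,894.8728 / (1+0.092)^10 = 198,894.8728 / 2.411162 = 82,489.2213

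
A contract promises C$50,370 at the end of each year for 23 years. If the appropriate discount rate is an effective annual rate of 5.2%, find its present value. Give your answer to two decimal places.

Annuity factor a(23|0.052) = 13.237902; PV = 50370 × 13.237902 = 666,793.1346

C$666,793.13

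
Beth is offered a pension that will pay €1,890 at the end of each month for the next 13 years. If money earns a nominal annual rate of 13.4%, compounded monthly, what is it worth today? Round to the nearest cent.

€139,317.98

With 12 periods per year: i = 0.0111667, n = 156.
PV = 1890 × [1 − (1+0.0111667)^(−156)] / 0.0111667 = 1890 × 73.713219 = 139,317.9843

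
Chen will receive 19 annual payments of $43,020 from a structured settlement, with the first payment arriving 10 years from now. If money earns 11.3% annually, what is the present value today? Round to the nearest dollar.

$126,258

PV at t=9 (ordinary 19-year annuity): 43020 × a(19|0.113) = 43020 × 7.692078 = 330,913.1820
Discount back 9 years: 330,913.1820 × (1+0.113)^(−9) = 330,913.1820 × 0.381543 = 126,257.6172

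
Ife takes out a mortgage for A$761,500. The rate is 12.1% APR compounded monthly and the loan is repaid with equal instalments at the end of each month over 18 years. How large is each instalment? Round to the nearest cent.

i = 0.121/12 = 0.0100833 per month; n = 18·12 = 216.
Annuity-PV factor = 87.817183; PMT = 761500 / 87.817183 = 8,671.4237

A$8,671.42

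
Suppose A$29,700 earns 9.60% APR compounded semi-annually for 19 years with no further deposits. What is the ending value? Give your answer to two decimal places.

Periodic rate i = 0.096/2 = 0.048; n = 19 × 2 = 38 periods.
FV = PV·(1+i)^n = 29,700 × 5.939211 = 176,394.5610

A$176,394.56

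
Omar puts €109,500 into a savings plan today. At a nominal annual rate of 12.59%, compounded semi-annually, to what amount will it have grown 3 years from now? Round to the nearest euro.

€157,940

With 2 periods per year: i = 0.06295, n = 6.
FV = PV·(1+i)^n = 109,500 × 1.442371 = 157,939.6375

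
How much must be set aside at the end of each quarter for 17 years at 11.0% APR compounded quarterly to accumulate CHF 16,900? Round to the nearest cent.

CHF 87.25

With 4 periods per year: i = 0.0275, n = 68.
FV-annuity factor = 193.691420; PMT = 16900 / 193.691420 = 87.2522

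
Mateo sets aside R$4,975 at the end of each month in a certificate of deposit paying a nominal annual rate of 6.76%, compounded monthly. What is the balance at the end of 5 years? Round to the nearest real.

R$353,971

i = 0.0676/12 = 0.00563333 per month; n = 5·12 = 60.
FV = 4975 × [(1+0.00563333)^60 − 1] / 0.00563333 = 4975 × 71.149925 = 353,970.8746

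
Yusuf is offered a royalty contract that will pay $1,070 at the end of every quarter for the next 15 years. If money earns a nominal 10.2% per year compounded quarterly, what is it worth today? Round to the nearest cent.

Periodic rate i = 0.102/4 = 0.0255; n = 15 × 4 = 60 periods.
PV = 1070 × [1 − (1+0.0255)^(−60)] / 0.0255 = 1070 × 30.559633 = 32,698.8070

$32,698.81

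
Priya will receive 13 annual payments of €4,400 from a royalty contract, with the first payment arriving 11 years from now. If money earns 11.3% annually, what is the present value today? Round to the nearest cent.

Value one period before first payment (t=10): 4400 × [1 − (1+0.113)^(−13)] / 0.113 = 4400 × 6.649245 = 29,256.6769
Discount back 10 years: 29,256.6769 × (1+0.113)^(−10) = 29,256.6769 × 0.342806 = 10,029.3630

€10,029.36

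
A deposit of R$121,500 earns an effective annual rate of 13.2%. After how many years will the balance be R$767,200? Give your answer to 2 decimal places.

14.86 years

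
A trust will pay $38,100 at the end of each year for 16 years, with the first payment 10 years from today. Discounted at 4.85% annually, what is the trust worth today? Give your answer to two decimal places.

$272,519.91

PV at t=9 (ordinary 16-year annuity): 38100 × a(16|0.0485) = 38100 × 10.954415 = 417,363.1985
PV₀ = 417,363.1985 / (1+0.0485)^9 = 417,363.1985 / 1.531496 = 272,519.9112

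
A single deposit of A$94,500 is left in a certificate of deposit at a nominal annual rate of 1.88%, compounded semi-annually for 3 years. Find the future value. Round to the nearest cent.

A$99,956.63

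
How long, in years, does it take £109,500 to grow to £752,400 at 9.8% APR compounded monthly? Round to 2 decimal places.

Periodic rate i = 0.098/12 = 0.00816667.
(1+i)^n = 752400/109500 = 6.87123, so n = ln 6.87123 / ln 1.00817 = 236.9636 months
= 236.9636/12 years

19.75 years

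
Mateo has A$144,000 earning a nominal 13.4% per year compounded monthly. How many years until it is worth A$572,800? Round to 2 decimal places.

Periodic rate i = 0.134/12 = 0.0111667.
(1+i)^n = 572800/144000 = 3.97778, so n = ln 3.97778 / ln 1.01117 = 124.3359 months
= 124.3359/12 years

10.36 years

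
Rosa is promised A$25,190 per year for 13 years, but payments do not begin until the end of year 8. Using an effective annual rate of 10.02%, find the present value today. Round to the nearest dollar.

A$91,609

PV at t=7 (ordinary 13-year annuity): 25190 × a(13|0.1002) = 25190 × 7.096002 = 178,748.2930
Discount back 7 years: 178,748.2930 × (1+0.1002)^(−7) = 178,748.2930 × 0.512505 = 91,609.4802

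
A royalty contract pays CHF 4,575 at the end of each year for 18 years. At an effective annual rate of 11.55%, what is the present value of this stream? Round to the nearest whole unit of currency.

Annuity factor a(18|0.1155) = 7.447506; PV = 4575 × 7.447506 = 34,072.3409

CHF 34,072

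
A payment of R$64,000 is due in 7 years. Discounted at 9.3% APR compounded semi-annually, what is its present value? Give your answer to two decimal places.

R$33,871.21

Periodic rate i = 0.093/2 = 0.0465; n = 7 × 2 = 14 periods.
Discount factor = (1+0.0465)^(−14) = 0.529238; PV = 64,000 × 0.529238 = 33,871.2104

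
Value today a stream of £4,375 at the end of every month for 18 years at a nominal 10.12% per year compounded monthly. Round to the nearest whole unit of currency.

With 12 periods per year: i = 0.00843333, n = 216.
Annuity factor a(216|0.00843333) = 99.248176; PV = 4375 × 99.248176 = 434,210.7700

£434,211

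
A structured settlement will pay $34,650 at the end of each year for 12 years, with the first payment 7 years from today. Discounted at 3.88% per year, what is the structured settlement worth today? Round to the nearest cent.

$260,602.34

Value one period before first payment (t=6): 34650 × [1 − (1+0.0388)^(−12)] / 0.0388 = 34650 × 9.450760 = 327,468.8186
Discount back 6 years: 327,468.8186 × (1+0.0388)^(−6) = 327,468.8186 × 0.795808 = 260,602.3378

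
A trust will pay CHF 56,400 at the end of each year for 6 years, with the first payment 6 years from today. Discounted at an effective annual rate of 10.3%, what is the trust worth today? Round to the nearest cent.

CHF 149,144.56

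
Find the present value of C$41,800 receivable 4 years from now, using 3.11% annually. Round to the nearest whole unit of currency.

C$36,981

Discount factor = (1+0.0311)^(−4) = 0.884702; PV = 41,800 × 0.884702 = 36,980.5303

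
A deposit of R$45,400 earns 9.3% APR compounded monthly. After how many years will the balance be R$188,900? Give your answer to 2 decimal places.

Periodic rate i = 0.093/12 = 0.00775.
n = ln(188900/45400) / ln(1+0.00775) = ln(4.16079) / 0.007720 = 184.6740 months
= 184.6740/12 years

15.39 years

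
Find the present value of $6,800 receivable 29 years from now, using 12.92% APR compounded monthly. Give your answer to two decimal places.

$163.68

With 12 periods per year: i = 0.0107667, n = 348.
Discount factor = (1+0.0107667)^(−348) = 0.024070; PV = 6,800 × 0.024070 = 163.6786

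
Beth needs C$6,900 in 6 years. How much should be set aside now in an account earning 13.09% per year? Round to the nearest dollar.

C$3,298

PV = 6,900 / (1 + 0.1309)^6 = 6,900 / 2.091921 = 3,298.4041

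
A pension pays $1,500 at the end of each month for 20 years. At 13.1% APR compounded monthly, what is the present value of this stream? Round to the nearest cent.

$127,258.10

Periodic rate i = 0.131/12 = 0.0109167; n = 20 × 12 = 240 periods.
PV = 1500 × [1 − (1+0.0109167)^(−240)] / 0.0109167 = 1500 × 84.838730 = 127,258.0954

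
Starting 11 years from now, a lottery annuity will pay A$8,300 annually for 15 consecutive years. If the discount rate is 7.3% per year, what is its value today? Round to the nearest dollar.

A$36,670

PV at t=10 (ordinary 15-year annuity): 8300 × a(15|0.073) = 8300 × 8.937815 = 74,183.8652
PV₀ = 74,183.8652 / (1+0.073)^10 = 74,183.8652 / 2.023006 = 36,670.1121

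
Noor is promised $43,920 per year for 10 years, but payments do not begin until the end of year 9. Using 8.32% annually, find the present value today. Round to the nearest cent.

PV at t=8 (ordinary 10-year annuity): 43920 × a(10|0.0832) = 43920 × 6.614300 = 290,500.0425
Discount back 8 years: 290,500.0425 × (1+0.0832)^(−8) = 290,500.0425 × 0.527632 = 153,276.9992

$153,277.00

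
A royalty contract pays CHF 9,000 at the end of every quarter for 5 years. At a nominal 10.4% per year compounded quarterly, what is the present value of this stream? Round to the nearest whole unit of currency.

CHF 138,986

Periodic rate i = 0.104/4 = 0.026; n = 5 × 4 = 20 periods.
PV = 9000 × [1 − (1+0.026)^(−20)] / 0.026 = 9000 × 15.442910 = 138,986.1932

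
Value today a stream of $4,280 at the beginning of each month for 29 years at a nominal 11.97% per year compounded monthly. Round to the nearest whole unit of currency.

$419,652

i = 0.1197/12 = 0.009975 per month; n = 29·12 = 348.
Annuity factor a(348|0.009975) × (1+i) = 98.049516; PV = 4280 × 98.049516 = 419,651.9295
(annuity-due: payments at period start, so ×(1+i).)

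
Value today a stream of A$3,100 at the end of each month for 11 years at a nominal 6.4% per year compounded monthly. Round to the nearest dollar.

A$293,224

i = 0.064/12 = 0.00533333 per month; n = 11·12 = 132.
Annuity factor a(132|0.00533333) = 94.588305; PV = 3100 × 94.588305 = 293,223.7442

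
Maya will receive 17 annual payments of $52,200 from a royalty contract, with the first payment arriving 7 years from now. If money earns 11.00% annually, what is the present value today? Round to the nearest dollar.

PV at t=6 (ordinary 17-year annuity): 52200 × a(17|0.11) = 52200 × 7.548794 = 394,047.0675
Discount back 6 years: 394,047.0675 × (1+0.11)^(−6) = 394,047.0675 × 0.534641 = 210,673.6536

$210,674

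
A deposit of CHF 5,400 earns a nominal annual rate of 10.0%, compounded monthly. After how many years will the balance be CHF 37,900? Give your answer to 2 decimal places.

Periodic rate i = 0.1/12 = 0.00833333.
n = ln(37900/5400) / ln(1+0.00833333) = ln(7.01852) / 0.008299 = 234.7992 months
= 234.7992/12 years

19.57 years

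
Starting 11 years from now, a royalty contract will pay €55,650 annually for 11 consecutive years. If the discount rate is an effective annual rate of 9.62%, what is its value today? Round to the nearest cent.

Value one period before first payment (t=10): 55650 × [1 − (1+0.0962)^(−11)] / 0.0962 = 55650 × 6.610261 = 367,861.0127
PV₀ = 367,861.0127 / (1+0.0962)^10 = 367,861.0127 / 2.505521 = 146,820.1910

€146,820.19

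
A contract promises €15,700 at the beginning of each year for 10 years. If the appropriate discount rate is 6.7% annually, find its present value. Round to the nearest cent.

PV = PMT · [1 − (1+i)^(−n)] / i × (1+i) = 15700 · 7.599200 = 119,307.4445
(Beginning-of-period payments → annuity-due factor ×(1+i).)

€119,307.44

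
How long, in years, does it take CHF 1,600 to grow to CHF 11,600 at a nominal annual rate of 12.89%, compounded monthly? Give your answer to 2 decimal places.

Periodic rate i = 0.1289/12 = 0.0107417.
n = ln(11600/1600) / ln(1+0.0107417) = ln(7.25000) / 0.010684 = 185.4109 months
= 185.4109/12 years

15.45 years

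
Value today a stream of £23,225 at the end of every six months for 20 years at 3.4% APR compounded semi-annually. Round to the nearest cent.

£670,081.20

With 2 periods per year: i = 0.017, n = 40.
PV = PMT · [1 − (1+i)^(−n)] / i = 23225 · 28.851720 = 670,081.1979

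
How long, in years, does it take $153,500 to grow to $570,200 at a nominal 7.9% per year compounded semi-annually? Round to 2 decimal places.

16.94 years

Periodic rate i = 0.079/2 = 0.0395.
n = ln(570200/153500) / ln(1+0.0395) = ln(3.71466) / 0.038740 = 33.8744 half-years
= 33.8744/2 years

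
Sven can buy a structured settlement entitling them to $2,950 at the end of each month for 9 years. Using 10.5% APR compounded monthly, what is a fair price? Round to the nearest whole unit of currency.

Periodic rate i = 0.105/12 = 0.00875; n = 9 × 12 = 108 periods.
PV = PMT · [1 − (1+i)^(−n)] / i = 2950 · 69.682229 = 205,562.5766

$205,563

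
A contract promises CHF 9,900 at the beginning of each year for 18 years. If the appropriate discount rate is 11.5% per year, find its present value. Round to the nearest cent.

CHF 82,457.99

PV = 9900 × [1 − (1+0.115)^(−18)] / 0.115 × (1+i) = 9900 × 8.329090 = 82,457.9904
(annuity-due: payments at period start, so ×(1+i).)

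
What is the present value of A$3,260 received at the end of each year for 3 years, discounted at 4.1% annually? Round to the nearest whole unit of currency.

PV = PMT · [1 − (1+i)^(−n)] / i = 3260 · 2.769832 = 9,029.6538

A$9,030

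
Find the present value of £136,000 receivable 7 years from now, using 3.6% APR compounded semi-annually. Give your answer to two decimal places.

£105,942.45

Periodic rate i = 0.036/2 = 0.018; n = 7 × 2 = 14 periods.
PV = 136,000 / (1 + 0.018)^14 = 136,000 / 1.283716 = 105,942.4510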